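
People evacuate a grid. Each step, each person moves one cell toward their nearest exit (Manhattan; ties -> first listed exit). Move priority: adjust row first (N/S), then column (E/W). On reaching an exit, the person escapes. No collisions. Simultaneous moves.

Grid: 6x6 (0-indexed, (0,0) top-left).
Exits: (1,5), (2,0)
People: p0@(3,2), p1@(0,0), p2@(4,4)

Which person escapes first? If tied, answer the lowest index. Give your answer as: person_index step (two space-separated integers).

Step 1: p0:(3,2)->(2,2) | p1:(0,0)->(1,0) | p2:(4,4)->(3,4)
Step 2: p0:(2,2)->(2,1) | p1:(1,0)->(2,0)->EXIT | p2:(3,4)->(2,4)
Step 3: p0:(2,1)->(2,0)->EXIT | p1:escaped | p2:(2,4)->(1,4)
Step 4: p0:escaped | p1:escaped | p2:(1,4)->(1,5)->EXIT
Exit steps: [3, 2, 4]
First to escape: p1 at step 2

Answer: 1 2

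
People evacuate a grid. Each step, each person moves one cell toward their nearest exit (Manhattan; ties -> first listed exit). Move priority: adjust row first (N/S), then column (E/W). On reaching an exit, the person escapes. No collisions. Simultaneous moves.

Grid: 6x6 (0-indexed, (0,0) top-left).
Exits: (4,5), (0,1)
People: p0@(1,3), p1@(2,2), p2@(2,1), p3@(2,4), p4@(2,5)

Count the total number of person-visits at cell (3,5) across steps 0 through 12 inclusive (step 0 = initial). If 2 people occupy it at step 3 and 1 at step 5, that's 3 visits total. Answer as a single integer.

Answer: 1

Derivation:
Step 0: p0@(1,3) p1@(2,2) p2@(2,1) p3@(2,4) p4@(2,5) -> at (3,5): 0 [-], cum=0
Step 1: p0@(0,3) p1@(1,2) p2@(1,1) p3@(3,4) p4@(3,5) -> at (3,5): 1 [p4], cum=1
Step 2: p0@(0,2) p1@(0,2) p2@ESC p3@(4,4) p4@ESC -> at (3,5): 0 [-], cum=1
Step 3: p0@ESC p1@ESC p2@ESC p3@ESC p4@ESC -> at (3,5): 0 [-], cum=1
Total visits = 1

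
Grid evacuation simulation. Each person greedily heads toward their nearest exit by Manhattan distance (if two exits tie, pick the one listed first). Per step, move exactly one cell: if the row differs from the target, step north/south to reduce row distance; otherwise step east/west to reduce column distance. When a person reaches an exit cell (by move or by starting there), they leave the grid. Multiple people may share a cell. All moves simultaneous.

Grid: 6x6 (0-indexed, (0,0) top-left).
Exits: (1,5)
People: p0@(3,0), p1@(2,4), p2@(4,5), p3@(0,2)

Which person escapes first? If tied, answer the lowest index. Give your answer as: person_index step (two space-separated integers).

Answer: 1 2

Derivation:
Step 1: p0:(3,0)->(2,0) | p1:(2,4)->(1,4) | p2:(4,5)->(3,5) | p3:(0,2)->(1,2)
Step 2: p0:(2,0)->(1,0) | p1:(1,4)->(1,5)->EXIT | p2:(3,5)->(2,5) | p3:(1,2)->(1,3)
Step 3: p0:(1,0)->(1,1) | p1:escaped | p2:(2,5)->(1,5)->EXIT | p3:(1,3)->(1,4)
Step 4: p0:(1,1)->(1,2) | p1:escaped | p2:escaped | p3:(1,4)->(1,5)->EXIT
Step 5: p0:(1,2)->(1,3) | p1:escaped | p2:escaped | p3:escaped
Step 6: p0:(1,3)->(1,4) | p1:escaped | p2:escaped | p3:escaped
Step 7: p0:(1,4)->(1,5)->EXIT | p1:escaped | p2:escaped | p3:escaped
Exit steps: [7, 2, 3, 4]
First to escape: p1 at step 2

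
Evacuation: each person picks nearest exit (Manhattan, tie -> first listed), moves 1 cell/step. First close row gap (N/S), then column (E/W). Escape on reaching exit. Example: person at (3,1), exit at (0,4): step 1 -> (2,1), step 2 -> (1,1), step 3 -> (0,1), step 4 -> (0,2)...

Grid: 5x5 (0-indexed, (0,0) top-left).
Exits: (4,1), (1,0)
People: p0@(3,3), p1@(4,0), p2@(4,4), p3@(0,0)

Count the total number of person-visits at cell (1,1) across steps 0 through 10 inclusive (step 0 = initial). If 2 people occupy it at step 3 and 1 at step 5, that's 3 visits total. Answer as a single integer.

Step 0: p0@(3,3) p1@(4,0) p2@(4,4) p3@(0,0) -> at (1,1): 0 [-], cum=0
Step 1: p0@(4,3) p1@ESC p2@(4,3) p3@ESC -> at (1,1): 0 [-], cum=0
Step 2: p0@(4,2) p1@ESC p2@(4,2) p3@ESC -> at (1,1): 0 [-], cum=0
Step 3: p0@ESC p1@ESC p2@ESC p3@ESC -> at (1,1): 0 [-], cum=0
Total visits = 0

Answer: 0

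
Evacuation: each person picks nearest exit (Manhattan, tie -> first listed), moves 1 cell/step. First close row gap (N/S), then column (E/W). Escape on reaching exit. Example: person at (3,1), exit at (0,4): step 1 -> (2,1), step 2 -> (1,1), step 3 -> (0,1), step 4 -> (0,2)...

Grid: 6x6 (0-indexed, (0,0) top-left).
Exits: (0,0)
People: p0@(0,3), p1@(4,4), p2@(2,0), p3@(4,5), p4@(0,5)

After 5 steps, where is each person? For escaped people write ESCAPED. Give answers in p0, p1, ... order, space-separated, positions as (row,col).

Step 1: p0:(0,3)->(0,2) | p1:(4,4)->(3,4) | p2:(2,0)->(1,0) | p3:(4,5)->(3,5) | p4:(0,5)->(0,4)
Step 2: p0:(0,2)->(0,1) | p1:(3,4)->(2,4) | p2:(1,0)->(0,0)->EXIT | p3:(3,5)->(2,5) | p4:(0,4)->(0,3)
Step 3: p0:(0,1)->(0,0)->EXIT | p1:(2,4)->(1,4) | p2:escaped | p3:(2,5)->(1,5) | p4:(0,3)->(0,2)
Step 4: p0:escaped | p1:(1,4)->(0,4) | p2:escaped | p3:(1,5)->(0,5) | p4:(0,2)->(0,1)
Step 5: p0:escaped | p1:(0,4)->(0,3) | p2:escaped | p3:(0,5)->(0,4) | p4:(0,1)->(0,0)->EXIT

ESCAPED (0,3) ESCAPED (0,4) ESCAPED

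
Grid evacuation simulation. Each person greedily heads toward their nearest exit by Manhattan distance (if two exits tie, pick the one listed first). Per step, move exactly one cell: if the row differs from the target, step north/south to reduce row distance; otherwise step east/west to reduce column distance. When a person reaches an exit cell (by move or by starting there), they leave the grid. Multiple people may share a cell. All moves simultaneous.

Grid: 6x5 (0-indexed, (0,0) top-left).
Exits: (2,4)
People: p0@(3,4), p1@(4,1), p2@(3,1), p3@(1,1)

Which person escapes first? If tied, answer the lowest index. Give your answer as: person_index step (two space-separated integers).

Answer: 0 1

Derivation:
Step 1: p0:(3,4)->(2,4)->EXIT | p1:(4,1)->(3,1) | p2:(3,1)->(2,1) | p3:(1,1)->(2,1)
Step 2: p0:escaped | p1:(3,1)->(2,1) | p2:(2,1)->(2,2) | p3:(2,1)->(2,2)
Step 3: p0:escaped | p1:(2,1)->(2,2) | p2:(2,2)->(2,3) | p3:(2,2)->(2,3)
Step 4: p0:escaped | p1:(2,2)->(2,3) | p2:(2,3)->(2,4)->EXIT | p3:(2,3)->(2,4)->EXIT
Step 5: p0:escaped | p1:(2,3)->(2,4)->EXIT | p2:escaped | p3:escaped
Exit steps: [1, 5, 4, 4]
First to escape: p0 at step 1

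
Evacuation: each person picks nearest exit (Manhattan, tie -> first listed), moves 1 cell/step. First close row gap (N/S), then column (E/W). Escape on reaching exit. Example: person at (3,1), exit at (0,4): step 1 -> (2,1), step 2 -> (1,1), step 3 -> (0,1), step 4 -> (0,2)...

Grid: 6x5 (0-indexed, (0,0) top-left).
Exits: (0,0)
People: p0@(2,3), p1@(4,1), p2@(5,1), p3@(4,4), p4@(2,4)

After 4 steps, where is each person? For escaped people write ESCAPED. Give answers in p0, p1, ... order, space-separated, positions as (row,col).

Step 1: p0:(2,3)->(1,3) | p1:(4,1)->(3,1) | p2:(5,1)->(4,1) | p3:(4,4)->(3,4) | p4:(2,4)->(1,4)
Step 2: p0:(1,3)->(0,3) | p1:(3,1)->(2,1) | p2:(4,1)->(3,1) | p3:(3,4)->(2,4) | p4:(1,4)->(0,4)
Step 3: p0:(0,3)->(0,2) | p1:(2,1)->(1,1) | p2:(3,1)->(2,1) | p3:(2,4)->(1,4) | p4:(0,4)->(0,3)
Step 4: p0:(0,2)->(0,1) | p1:(1,1)->(0,1) | p2:(2,1)->(1,1) | p3:(1,4)->(0,4) | p4:(0,3)->(0,2)

(0,1) (0,1) (1,1) (0,4) (0,2)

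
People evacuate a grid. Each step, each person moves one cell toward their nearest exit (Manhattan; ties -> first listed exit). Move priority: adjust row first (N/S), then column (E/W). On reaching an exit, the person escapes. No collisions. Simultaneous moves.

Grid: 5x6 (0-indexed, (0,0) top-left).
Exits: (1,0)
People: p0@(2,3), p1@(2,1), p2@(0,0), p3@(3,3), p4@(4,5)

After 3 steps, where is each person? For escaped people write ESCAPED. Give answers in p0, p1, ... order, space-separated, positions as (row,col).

Step 1: p0:(2,3)->(1,3) | p1:(2,1)->(1,1) | p2:(0,0)->(1,0)->EXIT | p3:(3,3)->(2,3) | p4:(4,5)->(3,5)
Step 2: p0:(1,3)->(1,2) | p1:(1,1)->(1,0)->EXIT | p2:escaped | p3:(2,3)->(1,3) | p4:(3,5)->(2,5)
Step 3: p0:(1,2)->(1,1) | p1:escaped | p2:escaped | p3:(1,3)->(1,2) | p4:(2,5)->(1,5)

(1,1) ESCAPED ESCAPED (1,2) (1,5)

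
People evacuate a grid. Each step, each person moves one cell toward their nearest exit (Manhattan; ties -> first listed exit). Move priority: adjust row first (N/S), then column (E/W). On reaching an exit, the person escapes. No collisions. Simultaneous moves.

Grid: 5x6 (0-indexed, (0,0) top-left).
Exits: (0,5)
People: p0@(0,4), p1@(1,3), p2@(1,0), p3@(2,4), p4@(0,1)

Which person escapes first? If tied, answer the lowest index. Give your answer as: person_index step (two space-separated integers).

Answer: 0 1

Derivation:
Step 1: p0:(0,4)->(0,5)->EXIT | p1:(1,3)->(0,3) | p2:(1,0)->(0,0) | p3:(2,4)->(1,4) | p4:(0,1)->(0,2)
Step 2: p0:escaped | p1:(0,3)->(0,4) | p2:(0,0)->(0,1) | p3:(1,4)->(0,4) | p4:(0,2)->(0,3)
Step 3: p0:escaped | p1:(0,4)->(0,5)->EXIT | p2:(0,1)->(0,2) | p3:(0,4)->(0,5)->EXIT | p4:(0,3)->(0,4)
Step 4: p0:escaped | p1:escaped | p2:(0,2)->(0,3) | p3:escaped | p4:(0,4)->(0,5)->EXIT
Step 5: p0:escaped | p1:escaped | p2:(0,3)->(0,4) | p3:escaped | p4:escaped
Step 6: p0:escaped | p1:escaped | p2:(0,4)->(0,5)->EXIT | p3:escaped | p4:escaped
Exit steps: [1, 3, 6, 3, 4]
First to escape: p0 at step 1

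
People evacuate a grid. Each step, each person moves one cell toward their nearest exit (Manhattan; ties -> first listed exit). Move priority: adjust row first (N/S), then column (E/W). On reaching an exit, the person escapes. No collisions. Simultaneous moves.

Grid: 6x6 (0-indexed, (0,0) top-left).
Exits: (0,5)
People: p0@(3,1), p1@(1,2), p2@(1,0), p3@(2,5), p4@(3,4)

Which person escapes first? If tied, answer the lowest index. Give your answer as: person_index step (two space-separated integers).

Step 1: p0:(3,1)->(2,1) | p1:(1,2)->(0,2) | p2:(1,0)->(0,0) | p3:(2,5)->(1,5) | p4:(3,4)->(2,4)
Step 2: p0:(2,1)->(1,1) | p1:(0,2)->(0,3) | p2:(0,0)->(0,1) | p3:(1,5)->(0,5)->EXIT | p4:(2,4)->(1,4)
Step 3: p0:(1,1)->(0,1) | p1:(0,3)->(0,4) | p2:(0,1)->(0,2) | p3:escaped | p4:(1,4)->(0,4)
Step 4: p0:(0,1)->(0,2) | p1:(0,4)->(0,5)->EXIT | p2:(0,2)->(0,3) | p3:escaped | p4:(0,4)->(0,5)->EXIT
Step 5: p0:(0,2)->(0,3) | p1:escaped | p2:(0,3)->(0,4) | p3:escaped | p4:escaped
Step 6: p0:(0,3)->(0,4) | p1:escaped | p2:(0,4)->(0,5)->EXIT | p3:escaped | p4:escaped
Step 7: p0:(0,4)->(0,5)->EXIT | p1:escaped | p2:escaped | p3:escaped | p4:escaped
Exit steps: [7, 4, 6, 2, 4]
First to escape: p3 at step 2

Answer: 3 2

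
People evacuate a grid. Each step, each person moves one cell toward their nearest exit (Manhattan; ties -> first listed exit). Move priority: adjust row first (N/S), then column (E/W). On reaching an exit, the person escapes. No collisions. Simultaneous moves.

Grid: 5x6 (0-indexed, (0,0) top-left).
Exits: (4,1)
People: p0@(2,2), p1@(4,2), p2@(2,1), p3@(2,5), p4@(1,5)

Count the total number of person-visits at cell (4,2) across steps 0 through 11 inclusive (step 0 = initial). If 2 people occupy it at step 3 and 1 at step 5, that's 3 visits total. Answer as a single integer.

Answer: 4

Derivation:
Step 0: p0@(2,2) p1@(4,2) p2@(2,1) p3@(2,5) p4@(1,5) -> at (4,2): 1 [p1], cum=1
Step 1: p0@(3,2) p1@ESC p2@(3,1) p3@(3,5) p4@(2,5) -> at (4,2): 0 [-], cum=1
Step 2: p0@(4,2) p1@ESC p2@ESC p3@(4,5) p4@(3,5) -> at (4,2): 1 [p0], cum=2
Step 3: p0@ESC p1@ESC p2@ESC p3@(4,4) p4@(4,5) -> at (4,2): 0 [-], cum=2
Step 4: p0@ESC p1@ESC p2@ESC p3@(4,3) p4@(4,4) -> at (4,2): 0 [-], cum=2
Step 5: p0@ESC p1@ESC p2@ESC p3@(4,2) p4@(4,3) -> at (4,2): 1 [p3], cum=3
Step 6: p0@ESC p1@ESC p2@ESC p3@ESC p4@(4,2) -> at (4,2): 1 [p4], cum=4
Step 7: p0@ESC p1@ESC p2@ESC p3@ESC p4@ESC -> at (4,2): 0 [-], cum=4
Total visits = 4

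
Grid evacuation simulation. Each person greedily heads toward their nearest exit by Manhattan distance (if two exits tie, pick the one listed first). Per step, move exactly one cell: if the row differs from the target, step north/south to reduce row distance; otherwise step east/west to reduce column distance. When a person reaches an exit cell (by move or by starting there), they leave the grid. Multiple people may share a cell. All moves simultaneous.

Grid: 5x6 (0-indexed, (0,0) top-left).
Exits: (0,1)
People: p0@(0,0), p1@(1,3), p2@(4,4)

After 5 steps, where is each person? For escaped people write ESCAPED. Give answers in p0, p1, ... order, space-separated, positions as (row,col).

Step 1: p0:(0,0)->(0,1)->EXIT | p1:(1,3)->(0,3) | p2:(4,4)->(3,4)
Step 2: p0:escaped | p1:(0,3)->(0,2) | p2:(3,4)->(2,4)
Step 3: p0:escaped | p1:(0,2)->(0,1)->EXIT | p2:(2,4)->(1,4)
Step 4: p0:escaped | p1:escaped | p2:(1,4)->(0,4)
Step 5: p0:escaped | p1:escaped | p2:(0,4)->(0,3)

ESCAPED ESCAPED (0,3)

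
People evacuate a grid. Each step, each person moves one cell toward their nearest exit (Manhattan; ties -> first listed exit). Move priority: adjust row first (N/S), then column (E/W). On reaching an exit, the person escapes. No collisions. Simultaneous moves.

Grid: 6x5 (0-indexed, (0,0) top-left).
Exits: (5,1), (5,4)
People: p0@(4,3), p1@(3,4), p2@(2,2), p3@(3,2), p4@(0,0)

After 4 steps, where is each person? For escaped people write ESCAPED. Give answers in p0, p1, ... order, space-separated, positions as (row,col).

Step 1: p0:(4,3)->(5,3) | p1:(3,4)->(4,4) | p2:(2,2)->(3,2) | p3:(3,2)->(4,2) | p4:(0,0)->(1,0)
Step 2: p0:(5,3)->(5,4)->EXIT | p1:(4,4)->(5,4)->EXIT | p2:(3,2)->(4,2) | p3:(4,2)->(5,2) | p4:(1,0)->(2,0)
Step 3: p0:escaped | p1:escaped | p2:(4,2)->(5,2) | p3:(5,2)->(5,1)->EXIT | p4:(2,0)->(3,0)
Step 4: p0:escaped | p1:escaped | p2:(5,2)->(5,1)->EXIT | p3:escaped | p4:(3,0)->(4,0)

ESCAPED ESCAPED ESCAPED ESCAPED (4,0)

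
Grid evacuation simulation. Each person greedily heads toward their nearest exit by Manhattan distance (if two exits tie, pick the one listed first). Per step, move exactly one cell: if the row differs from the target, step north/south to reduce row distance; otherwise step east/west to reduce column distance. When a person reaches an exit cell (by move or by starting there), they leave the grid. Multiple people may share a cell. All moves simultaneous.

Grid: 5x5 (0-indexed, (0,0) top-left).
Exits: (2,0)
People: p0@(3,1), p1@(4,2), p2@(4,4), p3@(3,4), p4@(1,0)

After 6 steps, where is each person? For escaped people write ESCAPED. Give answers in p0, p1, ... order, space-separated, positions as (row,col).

Step 1: p0:(3,1)->(2,1) | p1:(4,2)->(3,2) | p2:(4,4)->(3,4) | p3:(3,4)->(2,4) | p4:(1,0)->(2,0)->EXIT
Step 2: p0:(2,1)->(2,0)->EXIT | p1:(3,2)->(2,2) | p2:(3,4)->(2,4) | p3:(2,4)->(2,3) | p4:escaped
Step 3: p0:escaped | p1:(2,2)->(2,1) | p2:(2,4)->(2,3) | p3:(2,3)->(2,2) | p4:escaped
Step 4: p0:escaped | p1:(2,1)->(2,0)->EXIT | p2:(2,3)->(2,2) | p3:(2,2)->(2,1) | p4:escaped
Step 5: p0:escaped | p1:escaped | p2:(2,2)->(2,1) | p3:(2,1)->(2,0)->EXIT | p4:escaped
Step 6: p0:escaped | p1:escaped | p2:(2,1)->(2,0)->EXIT | p3:escaped | p4:escaped

ESCAPED ESCAPED ESCAPED ESCAPED ESCAPED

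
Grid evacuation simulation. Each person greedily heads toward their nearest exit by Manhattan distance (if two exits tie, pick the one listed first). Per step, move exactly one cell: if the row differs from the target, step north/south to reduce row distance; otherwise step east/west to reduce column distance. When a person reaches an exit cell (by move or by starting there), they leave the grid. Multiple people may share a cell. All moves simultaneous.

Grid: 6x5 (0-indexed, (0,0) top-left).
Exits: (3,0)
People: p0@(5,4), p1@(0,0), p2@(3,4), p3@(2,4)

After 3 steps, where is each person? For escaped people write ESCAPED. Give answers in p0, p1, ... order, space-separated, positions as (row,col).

Step 1: p0:(5,4)->(4,4) | p1:(0,0)->(1,0) | p2:(3,4)->(3,3) | p3:(2,4)->(3,4)
Step 2: p0:(4,4)->(3,4) | p1:(1,0)->(2,0) | p2:(3,3)->(3,2) | p3:(3,4)->(3,3)
Step 3: p0:(3,4)->(3,3) | p1:(2,0)->(3,0)->EXIT | p2:(3,2)->(3,1) | p3:(3,3)->(3,2)

(3,3) ESCAPED (3,1) (3,2)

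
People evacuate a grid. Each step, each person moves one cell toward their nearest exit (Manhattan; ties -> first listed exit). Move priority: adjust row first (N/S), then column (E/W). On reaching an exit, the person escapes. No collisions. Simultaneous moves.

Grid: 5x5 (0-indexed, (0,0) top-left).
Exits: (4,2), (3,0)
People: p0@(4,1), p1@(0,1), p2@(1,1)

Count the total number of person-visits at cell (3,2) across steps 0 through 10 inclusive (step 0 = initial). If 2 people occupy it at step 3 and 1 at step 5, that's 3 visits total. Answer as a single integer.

Step 0: p0@(4,1) p1@(0,1) p2@(1,1) -> at (3,2): 0 [-], cum=0
Step 1: p0@ESC p1@(1,1) p2@(2,1) -> at (3,2): 0 [-], cum=0
Step 2: p0@ESC p1@(2,1) p2@(3,1) -> at (3,2): 0 [-], cum=0
Step 3: p0@ESC p1@(3,1) p2@ESC -> at (3,2): 0 [-], cum=0
Step 4: p0@ESC p1@ESC p2@ESC -> at (3,2): 0 [-], cum=0
Total visits = 0

Answer: 0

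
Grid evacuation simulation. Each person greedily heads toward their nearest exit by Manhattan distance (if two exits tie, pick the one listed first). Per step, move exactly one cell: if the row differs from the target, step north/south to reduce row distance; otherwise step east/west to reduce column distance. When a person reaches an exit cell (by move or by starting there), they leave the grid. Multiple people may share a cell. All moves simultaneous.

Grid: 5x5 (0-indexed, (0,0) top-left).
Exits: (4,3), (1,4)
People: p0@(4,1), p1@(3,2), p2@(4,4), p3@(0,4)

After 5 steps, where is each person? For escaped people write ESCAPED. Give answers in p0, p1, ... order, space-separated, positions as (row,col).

Step 1: p0:(4,1)->(4,2) | p1:(3,2)->(4,2) | p2:(4,4)->(4,3)->EXIT | p3:(0,4)->(1,4)->EXIT
Step 2: p0:(4,2)->(4,3)->EXIT | p1:(4,2)->(4,3)->EXIT | p2:escaped | p3:escaped

ESCAPED ESCAPED ESCAPED ESCAPED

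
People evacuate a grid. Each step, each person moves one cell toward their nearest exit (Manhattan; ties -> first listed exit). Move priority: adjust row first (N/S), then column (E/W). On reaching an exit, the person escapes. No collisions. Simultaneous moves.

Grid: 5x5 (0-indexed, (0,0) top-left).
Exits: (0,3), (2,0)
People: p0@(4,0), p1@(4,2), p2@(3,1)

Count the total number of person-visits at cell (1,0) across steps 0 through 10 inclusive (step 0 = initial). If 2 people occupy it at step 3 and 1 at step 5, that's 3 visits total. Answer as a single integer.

Step 0: p0@(4,0) p1@(4,2) p2@(3,1) -> at (1,0): 0 [-], cum=0
Step 1: p0@(3,0) p1@(3,2) p2@(2,1) -> at (1,0): 0 [-], cum=0
Step 2: p0@ESC p1@(2,2) p2@ESC -> at (1,0): 0 [-], cum=0
Step 3: p0@ESC p1@(2,1) p2@ESC -> at (1,0): 0 [-], cum=0
Step 4: p0@ESC p1@ESC p2@ESC -> at (1,0): 0 [-], cum=0
Total visits = 0

Answer: 0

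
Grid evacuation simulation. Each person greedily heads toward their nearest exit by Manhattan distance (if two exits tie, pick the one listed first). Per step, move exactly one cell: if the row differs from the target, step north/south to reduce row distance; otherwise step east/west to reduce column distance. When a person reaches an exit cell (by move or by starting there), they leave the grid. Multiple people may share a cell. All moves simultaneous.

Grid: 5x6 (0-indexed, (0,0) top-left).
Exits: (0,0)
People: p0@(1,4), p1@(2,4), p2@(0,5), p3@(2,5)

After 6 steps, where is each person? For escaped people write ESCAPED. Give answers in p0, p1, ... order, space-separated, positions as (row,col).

Step 1: p0:(1,4)->(0,4) | p1:(2,4)->(1,4) | p2:(0,5)->(0,4) | p3:(2,5)->(1,5)
Step 2: p0:(0,4)->(0,3) | p1:(1,4)->(0,4) | p2:(0,4)->(0,3) | p3:(1,5)->(0,5)
Step 3: p0:(0,3)->(0,2) | p1:(0,4)->(0,3) | p2:(0,3)->(0,2) | p3:(0,5)->(0,4)
Step 4: p0:(0,2)->(0,1) | p1:(0,3)->(0,2) | p2:(0,2)->(0,1) | p3:(0,4)->(0,3)
Step 5: p0:(0,1)->(0,0)->EXIT | p1:(0,2)->(0,1) | p2:(0,1)->(0,0)->EXIT | p3:(0,3)->(0,2)
Step 6: p0:escaped | p1:(0,1)->(0,0)->EXIT | p2:escaped | p3:(0,2)->(0,1)

ESCAPED ESCAPED ESCAPED (0,1)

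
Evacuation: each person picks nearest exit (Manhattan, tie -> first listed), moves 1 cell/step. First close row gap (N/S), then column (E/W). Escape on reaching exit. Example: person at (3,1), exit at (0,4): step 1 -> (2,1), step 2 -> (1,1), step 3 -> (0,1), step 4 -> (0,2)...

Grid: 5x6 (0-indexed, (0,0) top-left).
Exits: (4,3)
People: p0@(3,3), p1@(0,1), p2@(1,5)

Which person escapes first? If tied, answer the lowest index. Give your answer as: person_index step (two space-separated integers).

Step 1: p0:(3,3)->(4,3)->EXIT | p1:(0,1)->(1,1) | p2:(1,5)->(2,5)
Step 2: p0:escaped | p1:(1,1)->(2,1) | p2:(2,5)->(3,5)
Step 3: p0:escaped | p1:(2,1)->(3,1) | p2:(3,5)->(4,5)
Step 4: p0:escaped | p1:(3,1)->(4,1) | p2:(4,5)->(4,4)
Step 5: p0:escaped | p1:(4,1)->(4,2) | p2:(4,4)->(4,3)->EXIT
Step 6: p0:escaped | p1:(4,2)->(4,3)->EXIT | p2:escaped
Exit steps: [1, 6, 5]
First to escape: p0 at step 1

Answer: 0 1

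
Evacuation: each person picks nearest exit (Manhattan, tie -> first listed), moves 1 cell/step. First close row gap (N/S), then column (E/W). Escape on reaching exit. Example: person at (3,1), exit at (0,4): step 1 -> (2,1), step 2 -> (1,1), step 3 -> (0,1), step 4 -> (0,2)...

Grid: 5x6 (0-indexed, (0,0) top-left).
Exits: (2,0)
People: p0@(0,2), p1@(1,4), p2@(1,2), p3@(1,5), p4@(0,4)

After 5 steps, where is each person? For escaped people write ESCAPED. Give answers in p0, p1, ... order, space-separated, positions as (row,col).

Step 1: p0:(0,2)->(1,2) | p1:(1,4)->(2,4) | p2:(1,2)->(2,2) | p3:(1,5)->(2,5) | p4:(0,4)->(1,4)
Step 2: p0:(1,2)->(2,2) | p1:(2,4)->(2,3) | p2:(2,2)->(2,1) | p3:(2,5)->(2,4) | p4:(1,4)->(2,4)
Step 3: p0:(2,2)->(2,1) | p1:(2,3)->(2,2) | p2:(2,1)->(2,0)->EXIT | p3:(2,4)->(2,3) | p4:(2,4)->(2,3)
Step 4: p0:(2,1)->(2,0)->EXIT | p1:(2,2)->(2,1) | p2:escaped | p3:(2,3)->(2,2) | p4:(2,3)->(2,2)
Step 5: p0:escaped | p1:(2,1)->(2,0)->EXIT | p2:escaped | p3:(2,2)->(2,1) | p4:(2,2)->(2,1)

ESCAPED ESCAPED ESCAPED (2,1) (2,1)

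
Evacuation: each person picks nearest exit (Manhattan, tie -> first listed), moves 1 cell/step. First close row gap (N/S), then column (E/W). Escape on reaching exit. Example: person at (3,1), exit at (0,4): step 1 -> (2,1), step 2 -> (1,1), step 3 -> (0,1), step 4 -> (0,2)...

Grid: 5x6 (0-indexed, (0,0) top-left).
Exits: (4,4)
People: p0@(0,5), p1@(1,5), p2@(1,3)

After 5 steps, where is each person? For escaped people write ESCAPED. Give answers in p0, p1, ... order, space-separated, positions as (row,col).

Step 1: p0:(0,5)->(1,5) | p1:(1,5)->(2,5) | p2:(1,3)->(2,3)
Step 2: p0:(1,5)->(2,5) | p1:(2,5)->(3,5) | p2:(2,3)->(3,3)
Step 3: p0:(2,5)->(3,5) | p1:(3,5)->(4,5) | p2:(3,3)->(4,3)
Step 4: p0:(3,5)->(4,5) | p1:(4,5)->(4,4)->EXIT | p2:(4,3)->(4,4)->EXIT
Step 5: p0:(4,5)->(4,4)->EXIT | p1:escaped | p2:escaped

ESCAPED ESCAPED ESCAPED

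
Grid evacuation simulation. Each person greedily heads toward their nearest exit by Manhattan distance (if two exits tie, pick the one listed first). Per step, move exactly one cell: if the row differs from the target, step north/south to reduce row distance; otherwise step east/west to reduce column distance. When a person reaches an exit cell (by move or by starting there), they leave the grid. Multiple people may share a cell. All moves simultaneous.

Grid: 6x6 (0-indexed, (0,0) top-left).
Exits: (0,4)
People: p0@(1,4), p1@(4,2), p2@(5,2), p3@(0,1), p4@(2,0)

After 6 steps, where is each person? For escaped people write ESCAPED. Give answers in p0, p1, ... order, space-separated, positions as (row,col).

Step 1: p0:(1,4)->(0,4)->EXIT | p1:(4,2)->(3,2) | p2:(5,2)->(4,2) | p3:(0,1)->(0,2) | p4:(2,0)->(1,0)
Step 2: p0:escaped | p1:(3,2)->(2,2) | p2:(4,2)->(3,2) | p3:(0,2)->(0,3) | p4:(1,0)->(0,0)
Step 3: p0:escaped | p1:(2,2)->(1,2) | p2:(3,2)->(2,2) | p3:(0,3)->(0,4)->EXIT | p4:(0,0)->(0,1)
Step 4: p0:escaped | p1:(1,2)->(0,2) | p2:(2,2)->(1,2) | p3:escaped | p4:(0,1)->(0,2)
Step 5: p0:escaped | p1:(0,2)->(0,3) | p2:(1,2)->(0,2) | p3:escaped | p4:(0,2)->(0,3)
Step 6: p0:escaped | p1:(0,3)->(0,4)->EXIT | p2:(0,2)->(0,3) | p3:escaped | p4:(0,3)->(0,4)->EXIT

ESCAPED ESCAPED (0,3) ESCAPED ESCAPED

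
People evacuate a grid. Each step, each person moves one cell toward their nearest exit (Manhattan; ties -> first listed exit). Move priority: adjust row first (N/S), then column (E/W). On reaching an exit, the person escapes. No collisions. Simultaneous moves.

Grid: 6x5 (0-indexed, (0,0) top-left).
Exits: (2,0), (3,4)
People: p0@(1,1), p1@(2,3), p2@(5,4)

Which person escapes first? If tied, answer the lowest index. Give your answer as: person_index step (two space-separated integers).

Answer: 0 2

Derivation:
Step 1: p0:(1,1)->(2,1) | p1:(2,3)->(3,3) | p2:(5,4)->(4,4)
Step 2: p0:(2,1)->(2,0)->EXIT | p1:(3,3)->(3,4)->EXIT | p2:(4,4)->(3,4)->EXIT
Exit steps: [2, 2, 2]
First to escape: p0 at step 2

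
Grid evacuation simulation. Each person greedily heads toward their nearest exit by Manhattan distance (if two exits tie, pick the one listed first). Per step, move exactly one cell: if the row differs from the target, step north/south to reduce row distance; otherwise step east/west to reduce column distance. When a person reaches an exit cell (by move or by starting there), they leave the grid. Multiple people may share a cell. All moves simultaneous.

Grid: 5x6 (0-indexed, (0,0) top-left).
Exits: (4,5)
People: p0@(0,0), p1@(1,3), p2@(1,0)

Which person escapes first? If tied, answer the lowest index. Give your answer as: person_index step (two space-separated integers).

Answer: 1 5

Derivation:
Step 1: p0:(0,0)->(1,0) | p1:(1,3)->(2,3) | p2:(1,0)->(2,0)
Step 2: p0:(1,0)->(2,0) | p1:(2,3)->(3,3) | p2:(2,0)->(3,0)
Step 3: p0:(2,0)->(3,0) | p1:(3,3)->(4,3) | p2:(3,0)->(4,0)
Step 4: p0:(3,0)->(4,0) | p1:(4,3)->(4,4) | p2:(4,0)->(4,1)
Step 5: p0:(4,0)->(4,1) | p1:(4,4)->(4,5)->EXIT | p2:(4,1)->(4,2)
Step 6: p0:(4,1)->(4,2) | p1:escaped | p2:(4,2)->(4,3)
Step 7: p0:(4,2)->(4,3) | p1:escaped | p2:(4,3)->(4,4)
Step 8: p0:(4,3)->(4,4) | p1:escaped | p2:(4,4)->(4,5)->EXIT
Step 9: p0:(4,4)->(4,5)->EXIT | p1:escaped | p2:escaped
Exit steps: [9, 5, 8]
First to escape: p1 at step 5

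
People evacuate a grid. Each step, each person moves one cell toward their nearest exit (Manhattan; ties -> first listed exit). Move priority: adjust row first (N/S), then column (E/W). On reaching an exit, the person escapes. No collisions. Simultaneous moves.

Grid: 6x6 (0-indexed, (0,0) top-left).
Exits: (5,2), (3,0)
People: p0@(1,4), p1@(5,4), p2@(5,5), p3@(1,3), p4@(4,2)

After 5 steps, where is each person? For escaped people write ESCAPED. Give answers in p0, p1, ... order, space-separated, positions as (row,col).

Step 1: p0:(1,4)->(2,4) | p1:(5,4)->(5,3) | p2:(5,5)->(5,4) | p3:(1,3)->(2,3) | p4:(4,2)->(5,2)->EXIT
Step 2: p0:(2,4)->(3,4) | p1:(5,3)->(5,2)->EXIT | p2:(5,4)->(5,3) | p3:(2,3)->(3,3) | p4:escaped
Step 3: p0:(3,4)->(4,4) | p1:escaped | p2:(5,3)->(5,2)->EXIT | p3:(3,3)->(4,3) | p4:escaped
Step 4: p0:(4,4)->(5,4) | p1:escaped | p2:escaped | p3:(4,3)->(5,3) | p4:escaped
Step 5: p0:(5,4)->(5,3) | p1:escaped | p2:escaped | p3:(5,3)->(5,2)->EXIT | p4:escaped

(5,3) ESCAPED ESCAPED ESCAPED ESCAPED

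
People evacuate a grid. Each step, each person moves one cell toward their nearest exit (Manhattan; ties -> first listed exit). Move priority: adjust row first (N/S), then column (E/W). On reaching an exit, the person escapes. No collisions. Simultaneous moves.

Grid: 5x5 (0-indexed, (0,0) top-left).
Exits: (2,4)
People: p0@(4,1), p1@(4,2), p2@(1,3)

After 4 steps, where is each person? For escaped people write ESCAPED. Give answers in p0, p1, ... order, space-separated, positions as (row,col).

Step 1: p0:(4,1)->(3,1) | p1:(4,2)->(3,2) | p2:(1,3)->(2,3)
Step 2: p0:(3,1)->(2,1) | p1:(3,2)->(2,2) | p2:(2,3)->(2,4)->EXIT
Step 3: p0:(2,1)->(2,2) | p1:(2,2)->(2,3) | p2:escaped
Step 4: p0:(2,2)->(2,3) | p1:(2,3)->(2,4)->EXIT | p2:escaped

(2,3) ESCAPED ESCAPED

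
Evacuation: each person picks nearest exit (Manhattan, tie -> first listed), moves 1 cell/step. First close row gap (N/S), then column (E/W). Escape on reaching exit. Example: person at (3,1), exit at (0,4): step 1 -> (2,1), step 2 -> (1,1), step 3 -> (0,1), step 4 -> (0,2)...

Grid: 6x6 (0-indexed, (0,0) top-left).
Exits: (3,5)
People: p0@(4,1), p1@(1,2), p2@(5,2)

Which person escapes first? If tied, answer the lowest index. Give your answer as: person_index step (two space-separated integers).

Step 1: p0:(4,1)->(3,1) | p1:(1,2)->(2,2) | p2:(5,2)->(4,2)
Step 2: p0:(3,1)->(3,2) | p1:(2,2)->(3,2) | p2:(4,2)->(3,2)
Step 3: p0:(3,2)->(3,3) | p1:(3,2)->(3,3) | p2:(3,2)->(3,3)
Step 4: p0:(3,3)->(3,4) | p1:(3,3)->(3,4) | p2:(3,3)->(3,4)
Step 5: p0:(3,4)->(3,5)->EXIT | p1:(3,4)->(3,5)->EXIT | p2:(3,4)->(3,5)->EXIT
Exit steps: [5, 5, 5]
First to escape: p0 at step 5

Answer: 0 5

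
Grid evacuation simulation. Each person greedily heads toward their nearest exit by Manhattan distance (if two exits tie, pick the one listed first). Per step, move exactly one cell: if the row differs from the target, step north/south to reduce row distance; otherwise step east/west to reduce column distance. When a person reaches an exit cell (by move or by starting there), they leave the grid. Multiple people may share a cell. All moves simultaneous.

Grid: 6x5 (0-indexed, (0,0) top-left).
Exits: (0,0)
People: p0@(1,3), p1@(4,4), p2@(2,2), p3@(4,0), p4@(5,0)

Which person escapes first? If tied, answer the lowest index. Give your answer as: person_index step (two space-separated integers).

Answer: 0 4

Derivation:
Step 1: p0:(1,3)->(0,3) | p1:(4,4)->(3,4) | p2:(2,2)->(1,2) | p3:(4,0)->(3,0) | p4:(5,0)->(4,0)
Step 2: p0:(0,3)->(0,2) | p1:(3,4)->(2,4) | p2:(1,2)->(0,2) | p3:(3,0)->(2,0) | p4:(4,0)->(3,0)
Step 3: p0:(0,2)->(0,1) | p1:(2,4)->(1,4) | p2:(0,2)->(0,1) | p3:(2,0)->(1,0) | p4:(3,0)->(2,0)
Step 4: p0:(0,1)->(0,0)->EXIT | p1:(1,4)->(0,4) | p2:(0,1)->(0,0)->EXIT | p3:(1,0)->(0,0)->EXIT | p4:(2,0)->(1,0)
Step 5: p0:escaped | p1:(0,4)->(0,3) | p2:escaped | p3:escaped | p4:(1,0)->(0,0)->EXIT
Step 6: p0:escaped | p1:(0,3)->(0,2) | p2:escaped | p3:escaped | p4:escaped
Step 7: p0:escaped | p1:(0,2)->(0,1) | p2:escaped | p3:escaped | p4:escaped
Step 8: p0:escaped | p1:(0,1)->(0,0)->EXIT | p2:escaped | p3:escaped | p4:escaped
Exit steps: [4, 8, 4, 4, 5]
First to escape: p0 at step 4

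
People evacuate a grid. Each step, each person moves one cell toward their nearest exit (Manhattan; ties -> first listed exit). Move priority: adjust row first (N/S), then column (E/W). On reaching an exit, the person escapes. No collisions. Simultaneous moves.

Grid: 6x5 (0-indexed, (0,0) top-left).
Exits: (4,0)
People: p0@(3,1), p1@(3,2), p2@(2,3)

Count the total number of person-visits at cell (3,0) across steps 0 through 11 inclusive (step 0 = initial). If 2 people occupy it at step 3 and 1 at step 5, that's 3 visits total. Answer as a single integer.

Step 0: p0@(3,1) p1@(3,2) p2@(2,3) -> at (3,0): 0 [-], cum=0
Step 1: p0@(4,1) p1@(4,2) p2@(3,3) -> at (3,0): 0 [-], cum=0
Step 2: p0@ESC p1@(4,1) p2@(4,3) -> at (3,0): 0 [-], cum=0
Step 3: p0@ESC p1@ESC p2@(4,2) -> at (3,0): 0 [-], cum=0
Step 4: p0@ESC p1@ESC p2@(4,1) -> at (3,0): 0 [-], cum=0
Step 5: p0@ESC p1@ESC p2@ESC -> at (3,0): 0 [-], cum=0
Total visits = 0

Answer: 0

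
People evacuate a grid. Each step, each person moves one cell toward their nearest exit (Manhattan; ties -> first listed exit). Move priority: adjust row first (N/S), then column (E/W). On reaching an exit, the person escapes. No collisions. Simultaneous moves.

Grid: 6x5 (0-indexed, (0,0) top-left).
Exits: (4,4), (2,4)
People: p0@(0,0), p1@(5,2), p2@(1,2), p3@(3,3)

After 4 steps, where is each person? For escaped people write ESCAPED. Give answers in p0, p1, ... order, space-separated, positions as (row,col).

Step 1: p0:(0,0)->(1,0) | p1:(5,2)->(4,2) | p2:(1,2)->(2,2) | p3:(3,3)->(4,3)
Step 2: p0:(1,0)->(2,0) | p1:(4,2)->(4,3) | p2:(2,2)->(2,3) | p3:(4,3)->(4,4)->EXIT
Step 3: p0:(2,0)->(2,1) | p1:(4,3)->(4,4)->EXIT | p2:(2,3)->(2,4)->EXIT | p3:escaped
Step 4: p0:(2,1)->(2,2) | p1:escaped | p2:escaped | p3:escaped

(2,2) ESCAPED ESCAPED ESCAPED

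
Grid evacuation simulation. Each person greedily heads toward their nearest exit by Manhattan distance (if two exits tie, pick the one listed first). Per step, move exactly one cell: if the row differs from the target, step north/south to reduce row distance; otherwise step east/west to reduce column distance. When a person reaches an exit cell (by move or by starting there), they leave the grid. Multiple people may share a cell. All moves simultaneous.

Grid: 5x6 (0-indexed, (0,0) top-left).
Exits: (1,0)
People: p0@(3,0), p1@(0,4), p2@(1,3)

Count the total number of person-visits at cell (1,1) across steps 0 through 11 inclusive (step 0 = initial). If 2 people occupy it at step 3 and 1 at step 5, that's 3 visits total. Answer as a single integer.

Answer: 2

Derivation:
Step 0: p0@(3,0) p1@(0,4) p2@(1,3) -> at (1,1): 0 [-], cum=0
Step 1: p0@(2,0) p1@(1,4) p2@(1,2) -> at (1,1): 0 [-], cum=0
Step 2: p0@ESC p1@(1,3) p2@(1,1) -> at (1,1): 1 [p2], cum=1
Step 3: p0@ESC p1@(1,2) p2@ESC -> at (1,1): 0 [-], cum=1
Step 4: p0@ESC p1@(1,1) p2@ESC -> at (1,1): 1 [p1], cum=2
Step 5: p0@ESC p1@ESC p2@ESC -> at (1,1): 0 [-], cum=2
Total visits = 2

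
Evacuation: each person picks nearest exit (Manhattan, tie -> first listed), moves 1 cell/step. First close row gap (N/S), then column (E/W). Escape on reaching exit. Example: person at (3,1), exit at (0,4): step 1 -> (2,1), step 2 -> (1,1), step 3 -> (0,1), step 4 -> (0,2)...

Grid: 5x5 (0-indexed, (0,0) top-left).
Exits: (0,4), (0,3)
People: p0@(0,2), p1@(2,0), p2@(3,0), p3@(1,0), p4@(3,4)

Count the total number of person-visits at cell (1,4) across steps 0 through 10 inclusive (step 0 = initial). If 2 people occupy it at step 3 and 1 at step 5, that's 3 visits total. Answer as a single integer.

Step 0: p0@(0,2) p1@(2,0) p2@(3,0) p3@(1,0) p4@(3,4) -> at (1,4): 0 [-], cum=0
Step 1: p0@ESC p1@(1,0) p2@(2,0) p3@(0,0) p4@(2,4) -> at (1,4): 0 [-], cum=0
Step 2: p0@ESC p1@(0,0) p2@(1,0) p3@(0,1) p4@(1,4) -> at (1,4): 1 [p4], cum=1
Step 3: p0@ESC p1@(0,1) p2@(0,0) p3@(0,2) p4@ESC -> at (1,4): 0 [-], cum=1
Step 4: p0@ESC p1@(0,2) p2@(0,1) p3@ESC p4@ESC -> at (1,4): 0 [-], cum=1
Step 5: p0@ESC p1@ESC p2@(0,2) p3@ESC p4@ESC -> at (1,4): 0 [-], cum=1
Step 6: p0@ESC p1@ESC p2@ESC p3@ESC p4@ESC -> at (1,4): 0 [-], cum=1
Total visits = 1

Answer: 1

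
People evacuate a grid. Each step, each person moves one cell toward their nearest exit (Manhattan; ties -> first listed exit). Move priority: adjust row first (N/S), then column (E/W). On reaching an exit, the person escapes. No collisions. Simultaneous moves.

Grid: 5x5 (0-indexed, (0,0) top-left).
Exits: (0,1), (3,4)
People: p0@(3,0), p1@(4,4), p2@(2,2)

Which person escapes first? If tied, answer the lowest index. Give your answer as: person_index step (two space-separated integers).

Answer: 1 1

Derivation:
Step 1: p0:(3,0)->(2,0) | p1:(4,4)->(3,4)->EXIT | p2:(2,2)->(1,2)
Step 2: p0:(2,0)->(1,0) | p1:escaped | p2:(1,2)->(0,2)
Step 3: p0:(1,0)->(0,0) | p1:escaped | p2:(0,2)->(0,1)->EXIT
Step 4: p0:(0,0)->(0,1)->EXIT | p1:escaped | p2:escaped
Exit steps: [4, 1, 3]
First to escape: p1 at step 1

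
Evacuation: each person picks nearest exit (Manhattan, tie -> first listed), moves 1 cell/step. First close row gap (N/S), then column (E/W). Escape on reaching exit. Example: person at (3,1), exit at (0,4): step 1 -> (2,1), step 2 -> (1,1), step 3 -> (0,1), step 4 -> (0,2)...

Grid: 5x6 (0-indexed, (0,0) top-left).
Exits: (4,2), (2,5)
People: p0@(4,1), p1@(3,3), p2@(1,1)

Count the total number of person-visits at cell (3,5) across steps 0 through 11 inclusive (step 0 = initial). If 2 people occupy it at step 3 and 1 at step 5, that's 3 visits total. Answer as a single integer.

Answer: 0

Derivation:
Step 0: p0@(4,1) p1@(3,3) p2@(1,1) -> at (3,5): 0 [-], cum=0
Step 1: p0@ESC p1@(4,3) p2@(2,1) -> at (3,5): 0 [-], cum=0
Step 2: p0@ESC p1@ESC p2@(3,1) -> at (3,5): 0 [-], cum=0
Step 3: p0@ESC p1@ESC p2@(4,1) -> at (3,5): 0 [-], cum=0
Step 4: p0@ESC p1@ESC p2@ESC -> at (3,5): 0 [-], cum=0
Total visits = 0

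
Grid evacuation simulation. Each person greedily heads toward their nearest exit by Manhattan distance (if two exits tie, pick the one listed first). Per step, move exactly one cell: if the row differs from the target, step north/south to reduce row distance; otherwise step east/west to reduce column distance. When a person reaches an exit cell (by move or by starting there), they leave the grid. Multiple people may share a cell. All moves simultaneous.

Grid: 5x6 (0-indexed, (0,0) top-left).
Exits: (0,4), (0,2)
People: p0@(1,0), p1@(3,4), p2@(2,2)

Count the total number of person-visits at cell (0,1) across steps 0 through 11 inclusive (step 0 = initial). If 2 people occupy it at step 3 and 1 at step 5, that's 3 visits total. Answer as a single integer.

Step 0: p0@(1,0) p1@(3,4) p2@(2,2) -> at (0,1): 0 [-], cum=0
Step 1: p0@(0,0) p1@(2,4) p2@(1,2) -> at (0,1): 0 [-], cum=0
Step 2: p0@(0,1) p1@(1,4) p2@ESC -> at (0,1): 1 [p0], cum=1
Step 3: p0@ESC p1@ESC p2@ESC -> at (0,1): 0 [-], cum=1
Total visits = 1

Answer: 1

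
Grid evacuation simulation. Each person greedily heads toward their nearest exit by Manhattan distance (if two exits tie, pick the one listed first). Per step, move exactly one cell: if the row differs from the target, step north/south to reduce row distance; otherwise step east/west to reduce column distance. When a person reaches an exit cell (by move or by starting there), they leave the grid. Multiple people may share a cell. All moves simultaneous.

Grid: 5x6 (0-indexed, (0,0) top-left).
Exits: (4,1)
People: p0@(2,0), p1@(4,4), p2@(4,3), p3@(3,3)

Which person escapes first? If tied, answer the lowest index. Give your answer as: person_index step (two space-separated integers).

Answer: 2 2

Derivation:
Step 1: p0:(2,0)->(3,0) | p1:(4,4)->(4,3) | p2:(4,3)->(4,2) | p3:(3,3)->(4,3)
Step 2: p0:(3,0)->(4,0) | p1:(4,3)->(4,2) | p2:(4,2)->(4,1)->EXIT | p3:(4,3)->(4,2)
Step 3: p0:(4,0)->(4,1)->EXIT | p1:(4,2)->(4,1)->EXIT | p2:escaped | p3:(4,2)->(4,1)->EXIT
Exit steps: [3, 3, 2, 3]
First to escape: p2 at step 2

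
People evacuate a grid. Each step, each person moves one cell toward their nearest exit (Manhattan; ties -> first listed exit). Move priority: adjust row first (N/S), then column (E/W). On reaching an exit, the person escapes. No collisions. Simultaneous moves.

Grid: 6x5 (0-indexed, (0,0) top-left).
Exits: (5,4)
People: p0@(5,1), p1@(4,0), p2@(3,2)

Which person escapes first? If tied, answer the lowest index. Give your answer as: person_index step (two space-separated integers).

Answer: 0 3

Derivation:
Step 1: p0:(5,1)->(5,2) | p1:(4,0)->(5,0) | p2:(3,2)->(4,2)
Step 2: p0:(5,2)->(5,3) | p1:(5,0)->(5,1) | p2:(4,2)->(5,2)
Step 3: p0:(5,3)->(5,4)->EXIT | p1:(5,1)->(5,2) | p2:(5,2)->(5,3)
Step 4: p0:escaped | p1:(5,2)->(5,3) | p2:(5,3)->(5,4)->EXIT
Step 5: p0:escaped | p1:(5,3)->(5,4)->EXIT | p2:escaped
Exit steps: [3, 5, 4]
First to escape: p0 at step 3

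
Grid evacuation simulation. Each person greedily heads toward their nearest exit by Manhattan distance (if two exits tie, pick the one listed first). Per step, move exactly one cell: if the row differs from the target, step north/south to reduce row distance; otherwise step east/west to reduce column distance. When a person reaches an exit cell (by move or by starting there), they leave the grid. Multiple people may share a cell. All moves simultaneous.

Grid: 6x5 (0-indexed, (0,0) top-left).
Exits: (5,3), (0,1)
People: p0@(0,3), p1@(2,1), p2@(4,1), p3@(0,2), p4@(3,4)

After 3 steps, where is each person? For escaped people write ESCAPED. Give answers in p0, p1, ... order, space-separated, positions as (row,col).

Step 1: p0:(0,3)->(0,2) | p1:(2,1)->(1,1) | p2:(4,1)->(5,1) | p3:(0,2)->(0,1)->EXIT | p4:(3,4)->(4,4)
Step 2: p0:(0,2)->(0,1)->EXIT | p1:(1,1)->(0,1)->EXIT | p2:(5,1)->(5,2) | p3:escaped | p4:(4,4)->(5,4)
Step 3: p0:escaped | p1:escaped | p2:(5,2)->(5,3)->EXIT | p3:escaped | p4:(5,4)->(5,3)->EXIT

ESCAPED ESCAPED ESCAPED ESCAPED ESCAPED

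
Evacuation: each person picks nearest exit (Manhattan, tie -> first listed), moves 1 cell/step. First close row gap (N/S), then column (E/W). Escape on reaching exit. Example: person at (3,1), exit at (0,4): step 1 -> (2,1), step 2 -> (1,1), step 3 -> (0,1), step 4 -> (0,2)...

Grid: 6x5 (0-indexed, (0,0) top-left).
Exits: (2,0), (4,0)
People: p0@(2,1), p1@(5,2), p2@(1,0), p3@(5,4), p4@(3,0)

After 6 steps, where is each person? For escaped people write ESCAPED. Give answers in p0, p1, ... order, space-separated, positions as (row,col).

Step 1: p0:(2,1)->(2,0)->EXIT | p1:(5,2)->(4,2) | p2:(1,0)->(2,0)->EXIT | p3:(5,4)->(4,4) | p4:(3,0)->(2,0)->EXIT
Step 2: p0:escaped | p1:(4,2)->(4,1) | p2:escaped | p3:(4,4)->(4,3) | p4:escaped
Step 3: p0:escaped | p1:(4,1)->(4,0)->EXIT | p2:escaped | p3:(4,3)->(4,2) | p4:escaped
Step 4: p0:escaped | p1:escaped | p2:escaped | p3:(4,2)->(4,1) | p4:escaped
Step 5: p0:escaped | p1:escaped | p2:escaped | p3:(4,1)->(4,0)->EXIT | p4:escaped

ESCAPED ESCAPED ESCAPED ESCAPED ESCAPED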